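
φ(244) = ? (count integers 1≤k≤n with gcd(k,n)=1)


Factor n: 244 = 2^2 × 61
φ(n) = n · ∏(1 - 1/p) over distinct primes p | n
φ(244) = 244 · (1 - 1/2) · (1 - 1/61) = 120

φ(244) = 120


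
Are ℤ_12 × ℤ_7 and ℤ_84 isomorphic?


Comparing ℤ_12 × ℤ_7 and ℤ_84:
gcd(12,7) = 1, so ℤ_12 × ℤ_7 ≅ ℤ_84 (CRT)

Yes, ℤ_12 × ℤ_7 ≅ ℤ_84


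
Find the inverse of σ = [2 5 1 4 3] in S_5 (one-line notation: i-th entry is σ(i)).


To find σ⁻¹, swap domain and range:
σ(1) = 2 → σ⁻¹(2) = 1
σ(2) = 5 → σ⁻¹(5) = 2
σ(3) = 1 → σ⁻¹(1) = 3
σ(4) = 4 → σ⁻¹(4) = 4
σ(5) = 3 → σ⁻¹(3) = 5

σ⁻¹ = [3 1 5 4 2]


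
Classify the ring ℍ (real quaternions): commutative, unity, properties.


quaternion multiplication is non-commutative (ij = k ≠ ji = -k); has unity 1; a division ring but not an integral domain since integral domains are commutative by convention
Commutative: No
Integral domain: No
Has unity: Yes

ℍ (real quaternions): Commutative=No, Unity=Yes


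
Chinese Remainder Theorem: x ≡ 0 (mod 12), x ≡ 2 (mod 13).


m₁ = 12, m₂ = 13, gcd = 1, so CRT applies. M = m₁·m₂ = 156
Let M₁ = M/m₁ = 13, M₂ = M/m₂ = 12
Find y₁ ≡ M₁⁻¹ (mod m₁): 13⁻¹ ≡ 1 (mod 12)
Find y₂ ≡ M₂⁻¹ (mod m₂): 12⁻¹ ≡ 12 (mod 13)
x = a₁·M₁·y₁ + a₂·M₂·y₂ = 0·13·1 + 2·12·12 = 288
Reduce mod 156: x ≡ 132
Check: 132 mod 12 = 0 ✓, 132 mod 13 = 2 ✓

x ≡ 132 (mod 156)


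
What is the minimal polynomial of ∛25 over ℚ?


∛25 satisfies x³ - 25 = 0, irreducible over ℚ (no rational root; 25 is not a perfect cube)

Minimal polynomial: x³ - 25


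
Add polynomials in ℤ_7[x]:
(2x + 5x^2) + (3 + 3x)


Add coefficients mod 7:
x^0: 0 + 3 = 3 (mod 7)
x^1: 2 + 3 = 5 (mod 7)
x^2: 5 + 0 = 5 (mod 7)
Result: 3 + 5x + 5x^2

f + g = 3 + 5x + 5x^2


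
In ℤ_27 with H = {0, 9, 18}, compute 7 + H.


7 + H = {7 + h (mod 27) : h ∈ H}
7+0=7, 7+9=16, 7+18=25

7 + H = {7, 16, 25}


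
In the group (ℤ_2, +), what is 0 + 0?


Operation: addition mod 2
0 + 0 = (a + b) mod 2 with a = 0, b = 0

0 + 0 = 0


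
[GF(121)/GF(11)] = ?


GF(121) = GF(11^2), so the extension degree is 2

[GF(121)/GF(11)] = 2


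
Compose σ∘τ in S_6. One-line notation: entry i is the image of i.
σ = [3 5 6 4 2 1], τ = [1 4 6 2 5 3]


σ∘τ: apply τ first, then σ
1 →τ 1 →σ 3
2 →τ 4 →σ 4
3 →τ 6 →σ 1
4 →τ 2 →σ 5
5 →τ 5 →σ 2
6 →τ 3 →σ 6

σ∘τ = [3 4 1 5 2 6]


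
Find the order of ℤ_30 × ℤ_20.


|A × B| = |A| · |B|
|ℤ_30 × ℤ_20| = 30 × 20 = 600

|ℤ_30 × ℤ_20| = 600


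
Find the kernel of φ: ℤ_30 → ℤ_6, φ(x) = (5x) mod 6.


Kernel = preimage of identity
ker(φ) = {x ∈ ℤ_30 : 5x ≡ 0 (mod 6)}. Since 6 | 30, φ is well-defined. The kernel is the cyclic subgroup ⟨6⟩ of ℤ_30 (order 5), i.e. {0, 6, 12, 18, 24}

ker(φ) = {0, 6, 12, 18, 24}


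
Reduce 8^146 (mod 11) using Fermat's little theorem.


Fermat's little theorem: if p is prime and gcd(a,p)=1, then a^(p-1) ≡ 1 (mod p)
p = 11 is prime, gcd(8,11) = 1
Reduce exponent: 146 mod 10 = 6
So 8^146 ≡ 8^6 (mod 11)
8^6 mod 11 = 3

8^146 ≡ 3 (mod 11)


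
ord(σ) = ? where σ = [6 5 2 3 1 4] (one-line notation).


Cycle decomposition: (1 6 4 3 2 5)
Cycle lengths: 6
Order = lcm(6) = 6

ord(σ) = 6


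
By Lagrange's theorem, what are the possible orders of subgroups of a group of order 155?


Lagrange's theorem: |H| divides |G|
|G| = 155
Divisors of 155: 1, 5, 31, 155

Possible subgroup orders: {1, 5, 31, 155}


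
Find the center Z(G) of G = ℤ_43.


Z(G) = {g ∈ G | gx = xg for all x ∈ G}
ℤ_43 is abelian, so Z(G) = G

Z(ℤ_43) = ℤ_43


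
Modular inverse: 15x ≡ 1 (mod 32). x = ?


Use the extended Euclidean algorithm to write 1 = 15·s + 32·t; then s mod 32 is the inverse.
Euclidean algorithm:
  15 = 0·32 + 15
  32 = 2·15 + 2
  15 = 7·2 + 1
  2 = 2·1 + 0
gcd(15,32) = 1
Back-substitution gives: 15·(15) + 32·(-7) = 1
So 15⁻¹ ≡ 15 ≡ 15 (mod 32)
Check: 15 × 15 = 225 ≡ 1 (mod 32) ✓

15⁻¹ ≡ 15 (mod 32)


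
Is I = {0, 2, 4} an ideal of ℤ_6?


Check ideal conditions for I = {0, 2, 4} in ℤ_6:
(1) I is an additive subgroup? Yes
(2) For r ∈ ℤ_6 and a ∈ I: r·a ∈ I? Yes

Yes, I is an ideal of ℤ_6


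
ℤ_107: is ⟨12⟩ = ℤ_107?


g generates ℤ_n iff gcd(g, n) = 1
gcd(12, 107) = 1
Since gcd = 1, 12 is a generator.

Yes, 12 generates ℤ_107


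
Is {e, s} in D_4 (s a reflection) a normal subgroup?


H = {e, s} in D_4 (s a reflection)
r·s·r⁻¹ = sr⁻² ≠ s for n ≥ 3, so {e, s} is not closed under conjugation

No, not a normal subgroup


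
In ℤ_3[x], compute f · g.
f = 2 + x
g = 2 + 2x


Expand and collect like terms; reduce coefficients mod 3:
x^0: 2·2 = 4 ≡ 1 (mod 3)
x^1: 2·2 + 1·2 = 6 ≡ 0 (mod 3)
x^2: 1·2 = 2 ≡ 2 (mod 3)
Result: 1 + 2x^2

f · g = 1 + 2x^2


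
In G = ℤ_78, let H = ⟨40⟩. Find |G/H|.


|⟨40⟩| = n / gcd(40, 78) = 78 / 2 = 39
H is normal (ℤ_78 is abelian).
|G/H| = |G| / |H| = 78 / 39 = 2

|G/H| = 2


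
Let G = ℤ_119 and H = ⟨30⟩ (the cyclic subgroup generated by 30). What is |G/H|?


|⟨30⟩| = n / gcd(30, 119) = 119 / 1 = 119
H is normal (ℤ_119 is abelian).
|G/H| = |G| / |H| = 119 / 119 = 1

|G/H| = 1


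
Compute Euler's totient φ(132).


Factor n: 132 = 2^2 × 3 × 11
φ(n) = n · ∏(1 - 1/p) over distinct primes p | n
φ(132) = 132 · (1 - 1/2) · (1 - 1/3) · (1 - 1/11) = 40

φ(132) = 40


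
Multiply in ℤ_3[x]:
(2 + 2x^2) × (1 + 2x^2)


Expand and collect like terms; reduce coefficients mod 3:
x^0: 2·1 = 2 ≡ 2 (mod 3)
x^1: 2·0 + 0·1 = 0 ≡ 0 (mod 3)
x^2: 2·2 + 0·0 + 2·1 = 6 ≡ 0 (mod 3)
x^3: 0·2 + 2·0 = 0 ≡ 0 (mod 3)
x^4: 2·2 = 4 ≡ 1 (mod 3)
Result: 2 + x^4

f · g = 2 + x^4


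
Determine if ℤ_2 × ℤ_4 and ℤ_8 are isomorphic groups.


Comparing ℤ_2 × ℤ_4 and ℤ_8:
gcd(2,4) = 2 ≠ 1. Max element order in ℤ_2×ℤ_4 is lcm(2,4) = 4 < 8, so it has no element of order 8

No, ℤ_2 × ℤ_4 ≇ ℤ_8


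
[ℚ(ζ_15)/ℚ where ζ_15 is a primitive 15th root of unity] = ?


[ℚ(ζ_n):ℚ] = deg Φ_n(x) = φ(n). Here φ(15) = 8

[ℚ(ζ_15)/ℚ where ζ_15 is a primitive 15th root of unity] = 8


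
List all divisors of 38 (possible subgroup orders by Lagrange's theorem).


Lagrange's theorem: |H| divides |G|
|G| = 38
Divisors of 38: 1, 2, 19, 38

Possible subgroup orders: {1, 2, 19, 38}


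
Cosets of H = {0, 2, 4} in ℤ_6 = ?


H = {0, 2, 4}, |H| = 3
Number of cosets = |G|/|H| = 6/3 = 2
0 + H = {0, 2, 4}
1 + H = {1, 3, 5}

Cosets: 0+H={0,2,4}; 1+H={1,3,5}


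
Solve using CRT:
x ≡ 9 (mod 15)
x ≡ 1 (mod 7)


m₁ = 15, m₂ = 7, gcd = 1, so CRT applies. M = m₁·m₂ = 105
Let M₁ = M/m₁ = 7, M₂ = M/m₂ = 15
Find y₁ ≡ M₁⁻¹ (mod m₁): 7⁻¹ ≡ 13 (mod 15)
Find y₂ ≡ M₂⁻¹ (mod m₂): 15⁻¹ ≡ 1 (mod 7)
x = a₁·M₁·y₁ + a₂·M₂·y₂ = 9·7·13 + 1·15·1 = 834
Reduce mod 105: x ≡ 99
Check: 99 mod 15 = 9 ✓, 99 mod 7 = 1 ✓

x ≡ 99 (mod 105)


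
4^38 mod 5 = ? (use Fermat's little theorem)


Fermat's little theorem: if p is prime and gcd(a,p)=1, then a^(p-1) ≡ 1 (mod p)
p = 5 is prime, gcd(4,5) = 1
Reduce exponent: 38 mod 4 = 2
So 4^38 ≡ 4^2 (mod 5)
4^2 mod 5 = 1

4^38 ≡ 1 (mod 5)


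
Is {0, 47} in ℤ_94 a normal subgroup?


H = {0, 47} in ℤ_94
ℤ_94 is abelian; every subgroup of an abelian group is normal

Yes, normal subgroup


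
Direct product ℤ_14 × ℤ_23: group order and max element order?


|ℤ_14 × ℤ_23| = 14 × 23 = 322
Max element order = lcm(14,23) = 322
Cyclic? Yes (gcd=1)

|ℤ_14×ℤ_23| = 322, max element order = 322


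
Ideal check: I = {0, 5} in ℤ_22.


Check ideal conditions for I = {0, 5} in ℤ_22:
(1) I is an additive subgroup? No
(2) For r ∈ ℤ_22 and a ∈ I: r·a ∈ I? No  [counterexample: r=2, a=5, r·a mod 22 = 10 ∉ I]

No, I is not an ideal of ℤ_22


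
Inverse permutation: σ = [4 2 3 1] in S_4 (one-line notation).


To find σ⁻¹, swap domain and range:
σ(1) = 4 → σ⁻¹(4) = 1
σ(2) = 2 → σ⁻¹(2) = 2
σ(3) = 3 → σ⁻¹(3) = 3
σ(4) = 1 → σ⁻¹(1) = 4

σ⁻¹ = [4 2 3 1]


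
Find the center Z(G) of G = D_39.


Z(G) = {g ∈ G | gx = xg for all x ∈ G}
For odd n, Z(D_n) = {e}: no nontrivial rotation commutes with all reflections

Z(D_39) = {e}


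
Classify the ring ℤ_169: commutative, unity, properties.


ℤ_169 is a commutative ring with unity 1; 169 = 13×13 is composite, so 13·13 ≡ 0 gives zero divisors (not an integral domain)
Commutative: Yes
Integral domain: No
Has unity: Yes

ℤ_169: Commutative=Yes, Unity=Yes


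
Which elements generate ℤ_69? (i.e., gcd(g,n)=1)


g generates ℤ_n iff gcd(g,n) = 1
Prime factors of 69: 3, 23
Generators are g ∈ {1,...,68} not divisible by any of these primes.
Generators: {1, 2, 4, 5, 7, 8, 10, 11, 13, 14, 16, 17, 19, 20, 22, 25, 26, 28, 29, 31, 32, 34, 35, 37, 38, 40, 41, 43, 44, 47, 49, 50, 52, 53, 55, 56, 58, 59, 61, 62, 64, 65, 67, 68}
Number of generators = φ(69) = 44

Generators of ℤ_69 = {1, 2, 4, 5, 7, 8, 10, 11, 13, 14, 16, 17, 19, 20, 22, 25, 26, 28, 29, 31, 32, 34, 35, 37, 38, 40, 41, 43, 44, 47, 49, 50, 52, 53, 55, 56, 58, 59, 61, 62, 64, 65, 67, 68}


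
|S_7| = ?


|S_n| = n! (number of permutations of n symbols)
|S_7| = 7! = 5040

|S_7| = 5040


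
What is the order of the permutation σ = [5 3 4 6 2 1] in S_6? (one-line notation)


Cycle decomposition: (1 5 2 3 4 6)
Cycle lengths: 6
Order = lcm(6) = 6

ord(σ) = 6


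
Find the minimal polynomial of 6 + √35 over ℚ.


Let α = 6 + √35. Then α - 6 = √35, so (α - 6)² = 35, giving α² - 12α + 1 = 0. Degree 2 and α ∉ ℚ, so this is the minimal polynomial.

Minimal polynomial: x² - 12x + 1


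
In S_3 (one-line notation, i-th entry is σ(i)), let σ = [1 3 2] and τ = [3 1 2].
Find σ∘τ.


σ∘τ: apply τ first, then σ
1 →τ 3 →σ 2
2 →τ 1 →σ 1
3 →τ 2 →σ 3

σ∘τ = [2 1 3]


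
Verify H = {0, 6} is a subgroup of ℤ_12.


Subgroup test for H = {0, 6} in (ℤ_12, +):
(1) 0 ∈ H? Yes
(2) Closure: for all a,b ∈ H, (a+b) mod 12 ∈ H? Yes
(3) Inverses: for all a ∈ H, -a mod 12 ∈ H? Yes

Yes, H is a subgroup of ℤ_12


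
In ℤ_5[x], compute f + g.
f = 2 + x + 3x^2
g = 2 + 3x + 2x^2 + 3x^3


Add coefficients mod 5:
x^0: 2 + 2 = 4 (mod 5)
x^1: 1 + 3 = 4 (mod 5)
x^2: 3 + 2 = 0 (mod 5)
x^3: 0 + 3 = 3 (mod 5)
Result: 4 + 4x + 3x^3

f + g = 4 + 4x + 3x^3


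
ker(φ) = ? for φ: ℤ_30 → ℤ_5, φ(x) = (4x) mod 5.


Kernel = preimage of identity
ker(φ) = {x ∈ ℤ_30 : 4x ≡ 0 (mod 5)}. Since 5 | 30, φ is well-defined. The kernel is the cyclic subgroup ⟨5⟩ of ℤ_30 (order 6), i.e. {0, 5, 10, 15, 20, 25}

ker(φ) = {0, 5, 10, 15, 20, 25}


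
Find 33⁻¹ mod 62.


Use the extended Euclidean algorithm to write 1 = 33·s + 62·t; then s mod 62 is the inverse.
Euclidean algorithm:
  33 = 0·62 + 33
  62 = 1·33 + 29
  33 = 1·29 + 4
  29 = 7·4 + 1
  4 = 4·1 + 0
gcd(33,62) = 1
Back-substitution gives: 33·(-15) + 62·(8) = 1
So 33⁻¹ ≡ -15 ≡ 47 (mod 62)
Check: 33 × 47 = 1551 ≡ 1 (mod 62) ✓

33⁻¹ ≡ 47 (mod 62)


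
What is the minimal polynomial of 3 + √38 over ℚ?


Let α = 3 + √38. Then α - 3 = √38, so (α - 3)² = 38, giving α² - 6α - 29 = 0. Degree 2 and α ∉ ℚ, so this is the minimal polynomial.

Minimal polynomial: x² - 6x - 29


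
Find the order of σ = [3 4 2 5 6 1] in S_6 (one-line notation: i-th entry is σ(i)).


Cycle decomposition: (1 3 2 4 5 6)
Cycle lengths: 6
Order = lcm(6) = 6

ord(σ) = 6


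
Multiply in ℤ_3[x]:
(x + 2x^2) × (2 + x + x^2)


Expand and collect like terms; reduce coefficients mod 3:
x^0: 0·2 = 0 ≡ 0 (mod 3)
x^1: 0·1 + 1·2 = 2 ≡ 2 (mod 3)
x^2: 0·1 + 1·1 + 2·2 = 5 ≡ 2 (mod 3)
x^3: 1·1 + 2·1 = 3 ≡ 0 (mod 3)
x^4: 2·1 = 2 ≡ 2 (mod 3)
Result: 2x + 2x^2 + 2x^4

f · g = 2x + 2x^2 + 2x^4


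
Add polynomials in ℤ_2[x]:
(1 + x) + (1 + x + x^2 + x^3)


Add coefficients mod 2:
x^0: 1 + 1 = 0 (mod 2)
x^1: 1 + 1 = 0 (mod 2)
x^2: 0 + 1 = 1 (mod 2)
x^3: 0 + 1 = 1 (mod 2)
Result: x^2 + x^3

f + g = x^2 + x^3


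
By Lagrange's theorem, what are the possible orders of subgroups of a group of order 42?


Lagrange's theorem: |H| divides |G|
|G| = 42
Divisors of 42: 1, 2, 3, 6, 7, 14, 21, 42

Possible subgroup orders: {1, 2, 3, 6, 7, 14, 21, 42}


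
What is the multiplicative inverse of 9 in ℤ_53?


Use the extended Euclidean algorithm to write 1 = 9·s + 53·t; then s mod 53 is the inverse.
Euclidean algorithm:
  9 = 0·53 + 9
  53 = 5·9 + 8
  9 = 1·8 + 1
  8 = 8·1 + 0
gcd(9,53) = 1
Back-substitution gives: 9·(6) + 53·(-1) = 1
So 9⁻¹ ≡ 6 ≡ 6 (mod 53)
Check: 9 × 6 = 54 ≡ 1 (mod 53) ✓

9⁻¹ ≡ 6 (mod 53)


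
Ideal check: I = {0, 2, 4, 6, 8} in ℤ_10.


Check ideal conditions for I = {0, 2, 4, 6, 8} in ℤ_10:
(1) I is an additive subgroup? Yes
(2) For r ∈ ℤ_10 and a ∈ I: r·a ∈ I? Yes

Yes, I is an ideal of ℤ_10


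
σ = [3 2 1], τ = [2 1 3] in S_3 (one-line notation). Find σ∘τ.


σ∘τ: apply τ first, then σ
1 →τ 2 →σ 2
2 →τ 1 →σ 3
3 →τ 3 →σ 1

σ∘τ = [2 3 1]


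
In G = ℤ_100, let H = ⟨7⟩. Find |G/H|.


|⟨7⟩| = n / gcd(7, 100) = 100 / 1 = 100
H is normal (ℤ_100 is abelian).
|G/H| = |G| / |H| = 100 / 100 = 1

|G/H| = 1


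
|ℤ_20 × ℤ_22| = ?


|A × B| = |A| · |B|
|ℤ_20 × ℤ_22| = 20 × 22 = 440

|ℤ_20 × ℤ_22| = 440


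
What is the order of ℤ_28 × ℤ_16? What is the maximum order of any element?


|ℤ_28 × ℤ_16| = 28 × 16 = 448
Max element order = lcm(28,16) = 112
Cyclic? No (gcd=4)

|ℤ_28×ℤ_16| = 448, max element order = 112


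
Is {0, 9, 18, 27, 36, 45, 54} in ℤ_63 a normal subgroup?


H = {0, 9, 18, 27, 36, 45, 54} in ℤ_63
ℤ_63 is abelian; every subgroup of an abelian group is normal

Yes, normal subgroup


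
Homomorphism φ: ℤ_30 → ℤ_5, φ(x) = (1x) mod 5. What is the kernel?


Kernel = preimage of identity
ker(φ) = {x ∈ ℤ_30 : 1x ≡ 0 (mod 5)}. Since 5 | 30, φ is well-defined. The kernel is the cyclic subgroup ⟨5⟩ of ℤ_30 (order 6), i.e. {0, 5, 10, 15, 20, 25}

ker(φ) = {0, 5, 10, 15, 20, 25}


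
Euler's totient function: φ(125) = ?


Factor n: 125 = 5^3
φ(n) = n · ∏(1 - 1/p) over distinct primes p | n
φ(125) = 125 · (1 - 1/5) = 100

φ(125) = 100


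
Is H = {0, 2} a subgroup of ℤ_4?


Subgroup test for H = {0, 2} in (ℤ_4, +):
(1) 0 ∈ H? Yes
(2) Closure: for all a,b ∈ H, (a+b) mod 4 ∈ H? Yes
(3) Inverses: for all a ∈ H, -a mod 4 ∈ H? Yes

Yes, H is a subgroup of ℤ_4


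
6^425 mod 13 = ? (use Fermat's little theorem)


Fermat's little theorem: if p is prime and gcd(a,p)=1, then a^(p-1) ≡ 1 (mod p)
p = 13 is prime, gcd(6,13) = 1
Reduce exponent: 425 mod 12 = 5
So 6^425 ≡ 6^5 (mod 13)
6^5 mod 13 = 2

6^425 ≡ 2 (mod 13)


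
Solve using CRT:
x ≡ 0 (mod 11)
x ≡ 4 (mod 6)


m₁ = 11, m₂ = 6, gcd = 1, so CRT applies. M = m₁·m₂ = 66
Let M₁ = M/m₁ = 6, M₂ = M/m₂ = 11
Find y₁ ≡ M₁⁻¹ (mod m₁): 6⁻¹ ≡ 2 (mod 11)
Find y₂ ≡ M₂⁻¹ (mod m₂): 11⁻¹ ≡ 5 (mod 6)
x = a₁·M₁·y₁ + a₂·M₂·y₂ = 0·6·2 + 4·11·5 = 220
Reduce mod 66: x ≡ 22
Check: 22 mod 11 = 0 ✓, 22 mod 6 = 4 ✓

x ≡ 22 (mod 66)


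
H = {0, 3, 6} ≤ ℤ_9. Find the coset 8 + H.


8 + H = {8 + h (mod 9) : h ∈ H}
8+0=8, 8+3=2, 8+6=5
8 + H = {2, 5, 8} = 2 + H

8 + H = {2, 5, 8}


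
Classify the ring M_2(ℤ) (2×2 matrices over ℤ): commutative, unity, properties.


Matrix multiplication is non-commutative for n ≥ 2; the identity matrix I is the unity; singular matrices give zero divisors, so not an integral domain
Commutative: No
Integral domain: No
Has unity: Yes

M_2(ℤ) (2×2 matrices over ℤ): Commutative=No, Unity=Yes


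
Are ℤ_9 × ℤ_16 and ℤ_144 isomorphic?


Comparing ℤ_9 × ℤ_16 and ℤ_144:
gcd(9,16) = 1, so ℤ_9 × ℤ_16 ≅ ℤ_144 (CRT)

Yes, ℤ_9 × ℤ_16 ≅ ℤ_144


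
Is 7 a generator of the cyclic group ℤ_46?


g generates ℤ_n iff gcd(g, n) = 1
gcd(7, 46) = 1
Since gcd = 1, 7 is a generator.

Yes, 7 generates ℤ_46


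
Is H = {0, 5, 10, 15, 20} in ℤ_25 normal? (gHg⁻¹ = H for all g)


H = {0, 5, 10, 15, 20} in ℤ_25
ℤ_25 is abelian; every subgroup of an abelian group is normal

Yes, normal subgroup


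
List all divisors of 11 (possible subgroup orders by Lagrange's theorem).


Lagrange's theorem: |H| divides |G|
|G| = 11
Divisors of 11: 1, 11

Possible subgroup orders: {1, 11}


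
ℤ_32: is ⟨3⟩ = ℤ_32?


g generates ℤ_n iff gcd(g, n) = 1
gcd(3, 32) = 1
Since gcd = 1, 3 is a generator.

Yes, 3 generates ℤ_32


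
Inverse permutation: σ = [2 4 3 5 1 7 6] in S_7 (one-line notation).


To find σ⁻¹, swap domain and range:
σ(1) = 2 → σ⁻¹(2) = 1
σ(2) = 4 → σ⁻¹(4) = 2
σ(3) = 3 → σ⁻¹(3) = 3
σ(4) = 5 → σ⁻¹(5) = 4
σ(5) = 1 → σ⁻¹(1) = 5
σ(6) = 7 → σ⁻¹(7) = 6
σ(7) = 6 → σ⁻¹(6) = 7

σ⁻¹ = [5 1 3 2 4 7 6]


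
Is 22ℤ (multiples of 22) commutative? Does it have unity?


22ℤ is a commutative ring under +,× but has no multiplicative identity (1 ∉ 22ℤ); it has no zero divisors, but without unity it is not an integral domain
Commutative: Yes
Integral domain: No
Has unity: No

22ℤ (multiples of 22): Commutative=Yes, Unity=No


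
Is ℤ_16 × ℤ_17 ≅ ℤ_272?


Comparing ℤ_16 × ℤ_17 and ℤ_272:
gcd(16,17) = 1, so ℤ_16 × ℤ_17 ≅ ℤ_272 (CRT)

Yes, ℤ_16 × ℤ_17 ≅ ℤ_272


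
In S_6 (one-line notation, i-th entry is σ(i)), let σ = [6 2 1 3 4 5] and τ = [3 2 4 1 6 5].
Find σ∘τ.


σ∘τ: apply τ first, then σ
1 →τ 3 →σ 1
2 →τ 2 →σ 2
3 →τ 4 →σ 3
4 →τ 1 →σ 6
5 →τ 6 →σ 5
6 →τ 5 →σ 4

σ∘τ = [1 2 3 6 5 4]


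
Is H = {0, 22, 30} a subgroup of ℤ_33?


Subgroup test for H = {0, 22, 30} in (ℤ_33, +):
(1) 0 ∈ H? Yes
(2) Closure: for all a,b ∈ H, (a+b) mod 33 ∈ H? No  [counterexample: 22 + 22 = 11 ∉ H]
(3) Inverses: for all a ∈ H, -a mod 33 ∈ H? No

No, H is not a subgroup of ℤ_33


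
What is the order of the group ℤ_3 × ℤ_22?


|A × B| = |A| · |B|
|ℤ_3 × ℤ_22| = 3 × 22 = 66

|ℤ_3 × ℤ_22| = 66


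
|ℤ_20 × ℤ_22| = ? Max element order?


|ℤ_20 × ℤ_22| = 20 × 22 = 440
Max element order = lcm(20,22) = 220
Cyclic? No (gcd=2)

|ℤ_20×ℤ_22| = 440, max element order = 220


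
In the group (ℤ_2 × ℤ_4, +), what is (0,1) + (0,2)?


Operation: componentwise addition mod (2, 4)
(0,1) + (0,2) = ((a₁+b₁) mod 2, (a₂+b₂) mod 4) with a = (0,1), b = (0,2)

(0,1) + (0,2) = (0,3)


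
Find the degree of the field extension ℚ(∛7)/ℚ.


∛7 has minimal polynomial x³ - 7 (irreducible over ℚ since 7 is not a perfect cube)

[ℚ(∛7)/ℚ] = 3


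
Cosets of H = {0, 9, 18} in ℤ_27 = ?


H = {0, 9, 18}, |H| = 3
Number of cosets = |G|/|H| = 27/3 = 9
0 + H = {0, 9, 18}
1 + H = {1, 10, 19}
2 + H = {2, 11, 20}
3 + H = {3, 12, 21}
4 + H = {4, 13, 22}
5 + H = {5, 14, 23}
6 + H = {6, 15, 24}
7 + H = {7, 16, 25}
8 + H = {8, 17, 26}

Cosets: 0+H={0,9,18}; 1+H={1,10,19}; 2+H={2,11,20}; 3+H={3,12,21}; 4+H={4,13,22}; 5+H={5,14,23}; 6+H={6,15,24}; 7+H={7,16,25}; 8+H={8,17,26}


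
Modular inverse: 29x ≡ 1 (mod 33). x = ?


Use the extended Euclidean algorithm to write 1 = 29·s + 33·t; then s mod 33 is the inverse.
Euclidean algorithm:
  29 = 0·33 + 29
  33 = 1·29 + 4
  29 = 7·4 + 1
  4 = 4·1 + 0
gcd(29,33) = 1
Back-substitution gives: 29·(8) + 33·(-7) = 1
So 29⁻¹ ≡ 8 ≡ 8 (mod 33)
Check: 29 × 8 = 232 ≡ 1 (mod 33) ✓

29⁻¹ ≡ 8 (mod 33)


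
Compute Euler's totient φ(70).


Factor n: 70 = 2 × 5 × 7
φ(n) = n · ∏(1 - 1/p) over distinct primes p | n
φ(70) = 70 · (1 - 1/2) · (1 - 1/5) · (1 - 1/7) = 24

φ(70) = 24


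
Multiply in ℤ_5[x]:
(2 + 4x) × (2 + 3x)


Expand and collect like terms; reduce coefficients mod 5:
x^0: 2·2 = 4 ≡ 4 (mod 5)
x^1: 2·3 + 4·2 = 14 ≡ 4 (mod 5)
x^2: 4·3 = 12 ≡ 2 (mod 5)
Result: 4 + 4x + 2x^2

f · g = 4 + 4x + 2x^2


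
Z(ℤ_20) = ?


Z(G) = {g ∈ G | gx = xg for all x ∈ G}
ℤ_20 is abelian, so Z(G) = G

Z(ℤ_20) = ℤ_20


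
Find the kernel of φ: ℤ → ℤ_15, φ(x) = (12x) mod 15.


Kernel = preimage of identity
ker(φ) = {x ∈ ℤ : 12x ≡ 0 (mod 15)}. gcd(12,15) = 3, so 12x ≡ 0 (mod 15) ⟺ x ≡ 0 (mod 15/3 = 5). Hence ker(φ) = 5ℤ

ker(φ) = 5ℤ


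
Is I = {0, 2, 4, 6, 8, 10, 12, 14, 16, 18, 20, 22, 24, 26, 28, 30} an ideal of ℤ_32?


Check ideal conditions for I = {0, 2, 4, 6, 8, 10, 12, 14, 16, 18, 20, 22, 24, 26, 28, 30} in ℤ_32:
(1) I is an additive subgroup? Yes
(2) For r ∈ ℤ_32 and a ∈ I: r·a ∈ I? Yes

Yes, I is an ideal of ℤ_32


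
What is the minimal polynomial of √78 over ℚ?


√78 satisfies x² - 78 = 0, irreducible over ℚ since 78 is squarefree

Minimal polynomial: x² - 78


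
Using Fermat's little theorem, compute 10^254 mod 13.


Fermat's little theorem: if p is prime and gcd(a,p)=1, then a^(p-1) ≡ 1 (mod p)
p = 13 is prime, gcd(10,13) = 1
Reduce exponent: 254 mod 12 = 2
So 10^254 ≡ 10^2 (mod 13)
10^2 mod 13 = 9

10^254 ≡ 9 (mod 13)


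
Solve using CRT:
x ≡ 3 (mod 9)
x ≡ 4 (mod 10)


m₁ = 9, m₂ = 10, gcd = 1, so CRT applies. M = m₁·m₂ = 90
Let M₁ = M/m₁ = 10, M₂ = M/m₂ = 9
Find y₁ ≡ M₁⁻¹ (mod m₁): 10⁻¹ ≡ 1 (mod 9)
Find y₂ ≡ M₂⁻¹ (mod m₂): 9⁻¹ ≡ 9 (mod 10)
x = a₁·M₁·y₁ + a₂·M₂·y₂ = 3·10·1 + 4·9·9 = 354
Reduce mod 90: x ≡ 84
Check: 84 mod 9 = 3 ✓, 84 mod 10 = 4 ✓

x ≡ 84 (mod 90)


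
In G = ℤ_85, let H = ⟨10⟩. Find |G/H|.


|⟨10⟩| = n / gcd(10, 85) = 85 / 5 = 17
H is normal (ℤ_85 is abelian).
|G/H| = |G| / |H| = 85 / 17 = 5

|G/H| = 5


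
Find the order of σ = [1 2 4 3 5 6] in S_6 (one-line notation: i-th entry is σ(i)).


Cycle decomposition: (3 4)
Cycle lengths: 2
Order = lcm(2) = 2

ord(σ) = 2


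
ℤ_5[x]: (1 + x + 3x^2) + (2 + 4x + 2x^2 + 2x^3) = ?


Add coefficients mod 5:
x^0: 1 + 2 = 3 (mod 5)
x^1: 1 + 4 = 0 (mod 5)
x^2: 3 + 2 = 0 (mod 5)
x^3: 0 + 2 = 2 (mod 5)
Result: 3 + 2x^3

f + g = 3 + 2x^3


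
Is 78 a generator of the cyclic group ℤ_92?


g generates ℤ_n iff gcd(g, n) = 1
gcd(78, 92) = 2
Since gcd = 2 ≠ 1, ⟨78⟩ has order 46 < 92, so 78 is not a generator.

No, 78 does not generate ℤ_92


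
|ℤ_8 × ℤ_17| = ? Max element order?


|ℤ_8 × ℤ_17| = 8 × 17 = 136
Max element order = lcm(8,17) = 136
Cyclic? Yes (gcd=1)

|ℤ_8×ℤ_17| = 136, max element order = 136


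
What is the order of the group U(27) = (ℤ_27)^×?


U(n) is the group of units mod n; |U(n)| = φ(n)
|U(27)| = φ(27) = 18

|U(27) = (ℤ_27)^×| = 18


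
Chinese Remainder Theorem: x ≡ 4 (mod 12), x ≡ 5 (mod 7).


m₁ = 12, m₂ = 7, gcd = 1, so CRT applies. M = m₁·m₂ = 84
Let M₁ = M/m₁ = 7, M₂ = M/m₂ = 12
Find y₁ ≡ M₁⁻¹ (mod m₁): 7⁻¹ ≡ 7 (mod 12)
Find y₂ ≡ M₂⁻¹ (mod m₂): 12⁻¹ ≡ 3 (mod 7)
x = a₁·M₁·y₁ + a₂·M₂·y₂ = 4·7·7 + 5·12·3 = 376
Reduce mod 84: x ≡ 40
Check: 40 mod 12 = 4 ✓, 40 mod 7 = 5 ✓

x ≡ 40 (mod 84)


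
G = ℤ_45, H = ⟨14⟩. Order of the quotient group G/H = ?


|⟨14⟩| = n / gcd(14, 45) = 45 / 1 = 45
H is normal (ℤ_45 is abelian).
|G/H| = |G| / |H| = 45 / 45 = 1

|G/H| = 1


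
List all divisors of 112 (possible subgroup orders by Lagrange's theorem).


Lagrange's theorem: |H| divides |G|
|G| = 112
Divisors of 112: 1, 2, 4, 7, 8, 14, 16, 28, 56, 112

Possible subgroup orders: {1, 2, 4, 7, 8, 14, 16, 28, 56, 112}


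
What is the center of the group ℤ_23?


Z(G) = {g ∈ G | gx = xg for all x ∈ G}
ℤ_23 is abelian, so Z(G) = G

Z(ℤ_23) = ℤ_23


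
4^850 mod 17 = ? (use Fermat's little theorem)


Fermat's little theorem: if p is prime and gcd(a,p)=1, then a^(p-1) ≡ 1 (mod p)
p = 17 is prime, gcd(4,17) = 1
Reduce exponent: 850 mod 16 = 2
So 4^850 ≡ 4^2 (mod 17)
4^2 mod 17 = 16

4^850 ≡ 16 (mod 17)


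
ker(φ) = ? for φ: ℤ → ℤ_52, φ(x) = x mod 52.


Kernel = preimage of identity
ker(φ) = {x ∈ ℤ : x ≡ 0 (mod 52)} = 52ℤ = {0, ±52, ±104, ...}

ker(φ) = 52ℤ


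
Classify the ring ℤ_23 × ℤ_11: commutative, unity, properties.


Direct product ring; commutative with unity (1,1); but (1,0)·(0,1) = (0,0) gives zero divisors, so not an integral domain
Commutative: Yes
Integral domain: No
Has unity: Yes

ℤ_23 × ℤ_11: Commutative=Yes, Unity=Yes


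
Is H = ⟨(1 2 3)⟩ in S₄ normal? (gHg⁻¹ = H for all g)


H = ⟨(1 2 3)⟩ in S₄
(1 4)(1 2 3)(1 4)⁻¹ = (4 2 3) ∉ ⟨(1 2 3)⟩

No, not a normal subgroup


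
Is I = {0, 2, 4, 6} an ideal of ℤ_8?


Check ideal conditions for I = {0, 2, 4, 6} in ℤ_8:
(1) I is an additive subgroup? Yes
(2) For r ∈ ℤ_8 and a ∈ I: r·a ∈ I? Yes

Yes, I is an ideal of ℤ_8


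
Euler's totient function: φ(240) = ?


Factor n: 240 = 2^4 × 3 × 5
φ(n) = n · ∏(1 - 1/p) over distinct primes p | n
φ(240) = 240 · (1 - 1/2) · (1 - 1/3) · (1 - 1/5) = 64

φ(240) = 64


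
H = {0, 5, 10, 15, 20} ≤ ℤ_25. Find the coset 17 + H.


17 + H = {17 + h (mod 25) : h ∈ H}
17+0=17, 17+5=22, 17+10=2, 17+15=7, 17+20=12
17 + H = {2, 7, 12, 17, 22} = 2 + H

17 + H = {2, 7, 12, 17, 22}


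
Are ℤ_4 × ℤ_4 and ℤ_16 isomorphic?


Comparing ℤ_4 × ℤ_4 and ℤ_16:
gcd(4,4) = 4 ≠ 1. Max element order in ℤ_4×ℤ_4 is lcm(4,4) = 4 < 16, so it has no element of order 16

No, ℤ_4 × ℤ_4 ≇ ℤ_16


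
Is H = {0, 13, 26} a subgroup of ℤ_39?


Subgroup test for H = {0, 13, 26} in (ℤ_39, +):
(1) 0 ∈ H? Yes
(2) Closure: for all a,b ∈ H, (a+b) mod 39 ∈ H? Yes
(3) Inverses: for all a ∈ H, -a mod 39 ∈ H? Yes

Yes, H is a subgroup of ℤ_39


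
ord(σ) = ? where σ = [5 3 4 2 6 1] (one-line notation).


Cycle decomposition: (1 5 6) (2 3 4)
Cycle lengths: 3, 3
Order = lcm(3, 3) = 3

ord(σ) = 3


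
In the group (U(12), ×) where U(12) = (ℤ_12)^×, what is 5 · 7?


Operation: multiplication mod 12
5 · 7 = (a × b) mod 12 with a = 5, b = 7

5 · 7 = 11


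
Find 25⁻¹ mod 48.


Use the extended Euclidean algorithm to write 1 = 25·s + 48·t; then s mod 48 is the inverse.
Euclidean algorithm:
  25 = 0·48 + 25
  48 = 1·25 + 23
  25 = 1·23 + 2
  23 = 11·2 + 1
  2 = 2·1 + 0
gcd(25,48) = 1
Back-substitution gives: 25·(-23) + 48·(12) = 1
So 25⁻¹ ≡ -23 ≡ 25 (mod 48)
Check: 25 × 25 = 625 ≡ 1 (mod 48) ✓

25⁻¹ ≡ 25 (mod 48)


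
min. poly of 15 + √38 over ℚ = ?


Let α = 15 + √38. Then α - 15 = √38, so (α - 15)² = 38, giving α² - 30α + 187 = 0. Degree 2 and α ∉ ℚ, so this is the minimal polynomial.

Minimal polynomial: x² - 30x + 187


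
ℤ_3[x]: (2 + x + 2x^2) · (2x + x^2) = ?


Expand and collect like terms; reduce coefficients mod 3:
x^0: 2·0 = 0 ≡ 0 (mod 3)
x^1: 2·2 + 1·0 = 4 ≡ 1 (mod 3)
x^2: 2·1 + 1·2 + 2·0 = 4 ≡ 1 (mod 3)
x^3: 1·1 + 2·2 = 5 ≡ 2 (mod 3)
x^4: 2·1 = 2 ≡ 2 (mod 3)
Result: x + x^2 + 2x^3 + 2x^4

f · g = x + x^2 + 2x^3 + 2x^4


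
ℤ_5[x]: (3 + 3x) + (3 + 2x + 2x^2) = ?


Add coefficients mod 5:
x^0: 3 + 3 = 1 (mod 5)
x^1: 3 + 2 = 0 (mod 5)
x^2: 0 + 2 = 2 (mod 5)
Result: 1 + 2x^2

f + g = 1 + 2x^2


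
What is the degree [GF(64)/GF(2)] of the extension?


GF(64) = GF(2^6), so the extension degree is 6

[GF(64)/GF(2)] = 6


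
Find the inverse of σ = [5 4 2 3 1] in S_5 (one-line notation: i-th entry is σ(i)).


To find σ⁻¹, swap domain and range:
σ(1) = 5 → σ⁻¹(5) = 1
σ(2) = 4 → σ⁻¹(4) = 2
σ(3) = 2 → σ⁻¹(2) = 3
σ(4) = 3 → σ⁻¹(3) = 4
σ(5) = 1 → σ⁻¹(1) = 5

σ⁻¹ = [5 3 4 2 1]


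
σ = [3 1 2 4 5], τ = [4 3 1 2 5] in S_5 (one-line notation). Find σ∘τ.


σ∘τ: apply τ first, then σ
1 →τ 4 →σ 4
2 →τ 3 →σ 2
3 →τ 1 →σ 3
4 →τ 2 →σ 1
5 →τ 5 →σ 5

σ∘τ = [4 2 3 1 5]


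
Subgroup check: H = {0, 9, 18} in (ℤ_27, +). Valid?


Subgroup test for H = {0, 9, 18} in (ℤ_27, +):
(1) 0 ∈ H? Yes
(2) Closure: for all a,b ∈ H, (a+b) mod 27 ∈ H? Yes
(3) Inverses: for all a ∈ H, -a mod 27 ∈ H? Yes

Yes, H is a subgroup of ℤ_27


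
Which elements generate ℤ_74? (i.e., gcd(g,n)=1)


g generates ℤ_n iff gcd(g,n) = 1
Prime factors of 74: 2, 37
Generators are g ∈ {1,...,73} not divisible by any of these primes.
Generators: {1, 3, 5, 7, 9, 11, 13, 15, 17, 19, 21, 23, 25, 27, 29, 31, 33, 35, 39, 41, 43, 45, 47, 49, 51, 53, 55, 57, 59, 61, 63, 65, 67, 69, 71, 73}
Number of generators = φ(74) = 36

Generators of ℤ_74 = {1, 3, 5, 7, 9, 11, 13, 15, 17, 19, 21, 23, 25, 27, 29, 31, 33, 35, 39, 41, 43, 45, 47, 49, 51, 53, 55, 57, 59, 61, 63, 65, 67, 69, 71, 73}


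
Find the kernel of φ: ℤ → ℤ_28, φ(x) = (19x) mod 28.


Kernel = preimage of identity
ker(φ) = {x ∈ ℤ : 19x ≡ 0 (mod 28)}. gcd(19,28) = 1, so 19x ≡ 0 (mod 28) ⟺ x ≡ 0 (mod 28/1 = 28). Hence ker(φ) = 28ℤ

ker(φ) = 28ℤ


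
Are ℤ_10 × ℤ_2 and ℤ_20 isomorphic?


Comparing ℤ_10 × ℤ_2 and ℤ_20:
gcd(10,2) = 2 ≠ 1. Max element order in ℤ_10×ℤ_2 is lcm(10,2) = 10 < 20, so it has no element of order 20

No, ℤ_10 × ℤ_2 ≇ ℤ_20


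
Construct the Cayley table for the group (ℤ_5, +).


Elements: {0, 1, 2, 3, 4}
Operation: addition mod 5
Entry (a, b) = (a + b) mod 5

Cayley table:
  | 0 | 1 | 2 | 3 | 4
0 | 0 | 1 | 2 | 3 | 4
1 | 1 | 2 | 3 | 4 | 0
2 | 2 | 3 | 4 | 0 | 1
3 | 3 | 4 | 0 | 1 | 2
4 | 4 | 0 | 1 | 2 | 3


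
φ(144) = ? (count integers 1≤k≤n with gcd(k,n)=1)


Factor n: 144 = 2^4 × 3^2
φ(n) = n · ∏(1 - 1/p) over distinct primes p | n
φ(144) = 144 · (1 - 1/2) · (1 - 1/3) = 48

φ(144) = 48


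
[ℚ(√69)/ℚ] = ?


√69 has minimal polynomial x² - 69 (irreducible over ℚ since 69 is squarefree)

[ℚ(√69)/ℚ] = 2


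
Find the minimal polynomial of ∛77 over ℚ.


∛77 satisfies x³ - 77 = 0, irreducible over ℚ (no rational root; 77 is not a perfect cube)

Minimal polynomial: x³ - 77


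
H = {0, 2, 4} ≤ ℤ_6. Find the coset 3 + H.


3 + H = {3 + h (mod 6) : h ∈ H}
3+0=3, 3+2=5, 3+4=1
3 + H = {1, 3, 5} = 1 + H

3 + H = {1, 3, 5}


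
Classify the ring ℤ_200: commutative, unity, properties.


ℤ_200 is a commutative ring with unity 1; 200 = 2×100 is composite, so 2·100 ≡ 0 gives zero divisors (not an integral domain)
Commutative: Yes
Integral domain: No
Has unity: Yes

ℤ_200: Commutative=Yes, Unity=Yes


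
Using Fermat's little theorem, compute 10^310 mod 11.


Fermat's little theorem: if p is prime and gcd(a,p)=1, then a^(p-1) ≡ 1 (mod p)
p = 11 is prime, gcd(10,11) = 1
Reduce exponent: 310 mod 10 = 0
So 10^310 ≡ 10^0 (mod 11)
10^0 = 1

10^310 ≡ 1 (mod 11)


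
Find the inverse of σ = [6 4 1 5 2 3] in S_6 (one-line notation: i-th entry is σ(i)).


To find σ⁻¹, swap domain and range:
σ(1) = 6 → σ⁻¹(6) = 1
σ(2) = 4 → σ⁻¹(4) = 2
σ(3) = 1 → σ⁻¹(1) = 3
σ(4) = 5 → σ⁻¹(5) = 4
σ(5) = 2 → σ⁻¹(2) = 5
σ(6) = 3 → σ⁻¹(3) = 6

σ⁻¹ = [3 5 6 2 4 1]


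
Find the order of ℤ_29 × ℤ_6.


|A × B| = |A| · |B|
|ℤ_29 × ℤ_6| = 29 × 6 = 174

|ℤ_29 × ℤ_6| = 174


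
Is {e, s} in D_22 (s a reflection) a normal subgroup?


H = {e, s} in D_22 (s a reflection)
r·s·r⁻¹ = sr⁻² ≠ s for n ≥ 3, so {e, s} is not closed under conjugation

No, not a normal subgroup


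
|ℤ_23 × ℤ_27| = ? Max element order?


|ℤ_23 × ℤ_27| = 23 × 27 = 621
Max element order = lcm(23,27) = 621
Cyclic? Yes (gcd=1)

|ℤ_23×ℤ_27| = 621, max element order = 621


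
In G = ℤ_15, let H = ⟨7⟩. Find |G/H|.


|⟨7⟩| = n / gcd(7, 15) = 15 / 1 = 15
H is normal (ℤ_15 is abelian).
|G/H| = |G| / |H| = 15 / 15 = 1

|G/H| = 1


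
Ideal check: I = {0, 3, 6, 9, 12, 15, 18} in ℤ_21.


Check ideal conditions for I = {0, 3, 6, 9, 12, 15, 18} in ℤ_21:
(1) I is an additive subgroup? Yes
(2) For r ∈ ℤ_21 and a ∈ I: r·a ∈ I? Yes

Yes, I is an ideal of ℤ_21


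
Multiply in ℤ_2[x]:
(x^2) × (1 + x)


Expand and collect like terms; reduce coefficients mod 2:
x^0: 0·1 = 0 ≡ 0 (mod 2)
x^1: 0·1 + 0·1 = 0 ≡ 0 (mod 2)
x^2: 0·1 + 1·1 = 1 ≡ 1 (mod 2)
x^3: 1·1 = 1 ≡ 1 (mod 2)
Result: x^2 + x^3

f · g = x^2 + x^3


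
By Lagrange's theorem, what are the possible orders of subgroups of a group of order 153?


Lagrange's theorem: |H| divides |G|
|G| = 153
Divisors of 153: 1, 3, 9, 17, 51, 153

Possible subgroup orders: {1, 3, 9, 17, 51, 153}


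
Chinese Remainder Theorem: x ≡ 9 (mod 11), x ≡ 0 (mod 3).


m₁ = 11, m₂ = 3, gcd = 1, so CRT applies. M = m₁·m₂ = 33
Let M₁ = M/m₁ = 3, M₂ = M/m₂ = 11
Find y₁ ≡ M₁⁻¹ (mod m₁): 3⁻¹ ≡ 4 (mod 11)
Find y₂ ≡ M₂⁻¹ (mod m₂): 11⁻¹ ≡ 2 (mod 3)
x = a₁·M₁·y₁ + a₂·M₂·y₂ = 9·3·4 + 0·11·2 = 108
Reduce mod 33: x ≡ 9
Check: 9 mod 11 = 9 ✓, 9 mod 3 = 0 ✓

x ≡ 9 (mod 33)


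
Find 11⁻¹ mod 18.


Use the extended Euclidean algorithm to write 1 = 11·s + 18·t; then s mod 18 is the inverse.
Euclidean algorithm:
  11 = 0·18 + 11
  18 = 1·11 + 7
  11 = 1·7 + 4
  7 = 1·4 + 3
  4 = 1·3 + 1
  3 = 3·1 + 0
gcd(11,18) = 1
Back-substitution gives: 11·(5) + 18·(-3) = 1
So 11⁻¹ ≡ 5 ≡ 5 (mod 18)
Check: 11 × 5 = 55 ≡ 1 (mod 18) ✓

11⁻¹ ≡ 5 (mod 18)


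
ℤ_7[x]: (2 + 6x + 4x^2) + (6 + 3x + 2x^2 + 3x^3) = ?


Add coefficients mod 7:
x^0: 2 + 6 = 1 (mod 7)
x^1: 6 + 3 = 2 (mod 7)
x^2: 4 + 2 = 6 (mod 7)
x^3: 0 + 3 = 3 (mod 7)
Result: 1 + 2x + 6x^2 + 3x^3

f + g = 1 + 2x + 6x^2 + 3x^3


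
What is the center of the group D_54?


Z(G) = {g ∈ G | gx = xg for all x ∈ G}
For even n, Z(D_n) = {e, r^(n/2)}: the 180° rotation r^27 commutes with every reflection and rotation

Z(D_54) = {e, r^27}


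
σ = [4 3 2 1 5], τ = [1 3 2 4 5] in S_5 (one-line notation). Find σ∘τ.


σ∘τ: apply τ first, then σ
1 →τ 1 →σ 4
2 →τ 3 →σ 2
3 →τ 2 →σ 3
4 →τ 4 →σ 1
5 →τ 5 →σ 5

σ∘τ = [4 2 3 1 5]


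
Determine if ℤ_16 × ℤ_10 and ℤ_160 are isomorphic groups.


Comparing ℤ_16 × ℤ_10 and ℤ_160:
gcd(16,10) = 2 ≠ 1. Max element order in ℤ_16×ℤ_10 is lcm(16,10) = 80 < 160, so it has no element of order 160

No, ℤ_16 × ℤ_10 ≇ ℤ_160


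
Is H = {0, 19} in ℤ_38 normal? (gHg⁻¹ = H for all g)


H = {0, 19} in ℤ_38
ℤ_38 is abelian; every subgroup of an abelian group is normal

Yes, normal subgroup


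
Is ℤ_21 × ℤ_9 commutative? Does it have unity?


Direct product ring; commutative with unity (1,1); but (1,0)·(0,1) = (0,0) gives zero divisors, so not an integral domain
Commutative: Yes
Integral domain: No
Has unity: Yes

ℤ_21 × ℤ_9: Commutative=Yes, Unity=Yes


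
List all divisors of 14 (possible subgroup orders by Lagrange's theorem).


Lagrange's theorem: |H| divides |G|
|G| = 14
Divisors of 14: 1, 2, 7, 14

Possible subgroup orders: {1, 2, 7, 14}


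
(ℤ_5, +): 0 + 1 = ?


Operation: addition mod 5
0 + 1 = (a + b) mod 5 with a = 0, b = 1

0 + 1 = 1


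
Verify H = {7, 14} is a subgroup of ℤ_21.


Subgroup test for H = {7, 14} in (ℤ_21, +):
(1) 0 ∈ H? No
(2) Closure: for all a,b ∈ H, (a+b) mod 21 ∈ H? No  [counterexample: 7 + 14 = 0 ∉ H]
(3) Inverses: for all a ∈ H, -a mod 21 ∈ H? Yes

No, H is not a subgroup of ℤ_21


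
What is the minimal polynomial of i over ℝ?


i satisfies x² + 1 = 0, irreducible over ℝ

Minimal polynomial: x² + 1


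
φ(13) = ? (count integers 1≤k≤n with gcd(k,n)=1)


φ(n) = count of k ∈ {1,...,n} with gcd(k,n)=1
Coprimes to 13: {1, 2, 3, 4, 5, 6, 7, 8, 9, 10, 11, 12}
Count: 12

φ(13) = 12


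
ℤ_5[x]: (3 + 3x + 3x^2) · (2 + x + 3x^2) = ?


Expand and collect like terms; reduce coefficients mod 5:
x^0: 3·2 = 6 ≡ 1 (mod 5)
x^1: 3·1 + 3·2 = 9 ≡ 4 (mod 5)
x^2: 3·3 + 3·1 + 3·2 = 18 ≡ 3 (mod 5)
x^3: 3·3 + 3·1 = 12 ≡ 2 (mod 5)
x^4: 3·3 = 9 ≡ 4 (mod 5)
Result: 1 + 4x + 3x^2 + 2x^3 + 4x^4

f · g = 1 + 4x + 3x^2 + 2x^3 + 4x^4


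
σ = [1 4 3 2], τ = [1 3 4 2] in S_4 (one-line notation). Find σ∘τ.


σ∘τ: apply τ first, then σ
1 →τ 1 →σ 1
2 →τ 3 →σ 3
3 →τ 4 →σ 2
4 →τ 2 →σ 4

σ∘τ = [1 3 2 4]


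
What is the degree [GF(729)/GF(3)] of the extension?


GF(729) = GF(3^6), so the extension degree is 6

[GF(729)/GF(3)] = 6


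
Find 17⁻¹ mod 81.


Use the extended Euclidean algorithm to write 1 = 17·s + 81·t; then s mod 81 is the inverse.
Euclidean algorithm:
  17 = 0·81 + 17
  81 = 4·17 + 13
  17 = 1·13 + 4
  13 = 3·4 + 1
  4 = 4·1 + 0
gcd(17,81) = 1
Back-substitution gives: 17·(-19) + 81·(4) = 1
So 17⁻¹ ≡ -19 ≡ 62 (mod 81)
Check: 17 × 62 = 1054 ≡ 1 (mod 81) ✓

17⁻¹ ≡ 62 (mod 81)


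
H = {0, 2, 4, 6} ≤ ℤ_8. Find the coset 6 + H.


6 + H = {6 + h (mod 8) : h ∈ H}
6+0=6, 6+2=0, 6+4=2, 6+6=4
6 + H = {0, 2, 4, 6} = 0 + H

6 + H = {0, 2, 4, 6}


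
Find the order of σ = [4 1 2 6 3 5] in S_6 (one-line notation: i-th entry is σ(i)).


Cycle decomposition: (1 4 6 5 3 2)
Cycle lengths: 6
Order = lcm(6) = 6

ord(σ) = 6


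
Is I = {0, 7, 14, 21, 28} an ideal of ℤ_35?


Check ideal conditions for I = {0, 7, 14, 21, 28} in ℤ_35:
(1) I is an additive subgroup? Yes
(2) For r ∈ ℤ_35 and a ∈ I: r·a ∈ I? Yes

Yes, I is an ideal of ℤ_35


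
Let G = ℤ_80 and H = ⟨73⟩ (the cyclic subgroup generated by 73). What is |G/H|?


|⟨73⟩| = n / gcd(73, 80) = 80 / 1 = 80
H is normal (ℤ_80 is abelian).
|G/H| = |G| / |H| = 80 / 80 = 1

|G/H| = 1


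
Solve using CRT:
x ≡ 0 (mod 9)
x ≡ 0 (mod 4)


m₁ = 9, m₂ = 4, gcd = 1, so CRT applies. M = m₁·m₂ = 36
Let M₁ = M/m₁ = 4, M₂ = M/m₂ = 9
Find y₁ ≡ M₁⁻¹ (mod m₁): 4⁻¹ ≡ 7 (mod 9)
Find y₂ ≡ M₂⁻¹ (mod m₂): 9⁻¹ ≡ 1 (mod 4)
x = a₁·M₁·y₁ + a₂·M₂·y₂ = 0·4·7 + 0·9·1 = 0
Reduce mod 36: x ≡ 0
Check: 0 mod 9 = 0 ✓, 0 mod 4 = 0 ✓

x ≡ 0 (mod 36)


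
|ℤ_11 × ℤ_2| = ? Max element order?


|ℤ_11 × ℤ_2| = 11 × 2 = 22
Max element order = lcm(11,2) = 22
Cyclic? Yes (gcd=1)

|ℤ_11×ℤ_2| = 22, max element order = 22


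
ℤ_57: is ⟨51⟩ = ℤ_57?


g generates ℤ_n iff gcd(g, n) = 1
gcd(51, 57) = 3
Since gcd = 3 ≠ 1, ⟨51⟩ has order 19 < 57, so 51 is not a generator.

No, 51 does not generate ℤ_57


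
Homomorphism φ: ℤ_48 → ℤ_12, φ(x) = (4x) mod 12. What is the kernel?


Kernel = preimage of identity
ker(φ) = {x ∈ ℤ_48 : 4x ≡ 0 (mod 12)}. Since 12 | 48, φ is well-defined. The kernel is the cyclic subgroup ⟨3⟩ of ℤ_48 (order 16), i.e. {0, 3, 6, 9, 12, 15, 18, 21, 24, 27, 30, 33, 36, 39, 42, 45}

ker(φ) = {0, 3, 6, 9, 12, 15, 18, 21, 24, 27, 30, 33, 36, 39, 42, 45}


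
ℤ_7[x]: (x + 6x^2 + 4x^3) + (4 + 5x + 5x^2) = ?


Add coefficients mod 7:
x^0: 0 + 4 = 4 (mod 7)
x^1: 1 + 5 = 6 (mod 7)
x^2: 6 + 5 = 4 (mod 7)
x^3: 4 + 0 = 4 (mod 7)
Result: 4 + 6x + 4x^2 + 4x^3

f + g = 4 + 6x + 4x^2 + 4x^3
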